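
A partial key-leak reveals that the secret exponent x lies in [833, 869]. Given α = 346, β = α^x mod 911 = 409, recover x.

Compute 346^833 mod 911 = 116, then multiply by 346 repeatedly:
  346^833=116  346^834=52  346^835=683  346^836=369  346^837=134
  346^838=814  346^839=145  346^840=65  346^841=626  346^842=689
  346^843=623  346^844=562  346^845=409
Found 409 at exponent 845.

845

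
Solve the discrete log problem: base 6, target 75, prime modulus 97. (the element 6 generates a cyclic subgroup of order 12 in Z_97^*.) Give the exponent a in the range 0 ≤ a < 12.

9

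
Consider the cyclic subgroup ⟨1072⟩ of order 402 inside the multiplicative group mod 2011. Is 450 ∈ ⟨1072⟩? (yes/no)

yes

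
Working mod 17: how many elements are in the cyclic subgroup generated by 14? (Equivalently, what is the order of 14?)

The order of 14 must divide p − 1 = 16 = 2^4.
Divisors: 1, 2, 4, 8, 16.
Check each in increasing order: 14^1 ≡ 14;  14^2 ≡ 9;  14^4 ≡ 13;  14^8 ≡ 16;  14^16 ≡ 1.
Smallest exponent giving 1 is 16.

16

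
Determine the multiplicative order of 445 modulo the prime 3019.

3018

The order of 445 must divide p − 1 = 3018 = 2 · 3 · 503.
Divisors: 1, 2, 3, 6, 503, 1006, 1509, 3018.
Check each in increasing order: 445^1 ≡ 445;  445^2 ≡ 1790;  445^3 ≡ 2553;  445^6 ≡ 2807;  445^503 ≡ 2780;  445^1006 ≡ 2779;  445^1509 ≡ 3018;  445^3018 ≡ 1.
Smallest exponent giving 1 is 3018.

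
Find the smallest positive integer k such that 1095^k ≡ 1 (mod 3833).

1916

The order of 1095 must divide p − 1 = 3832 = 2^3 · 479.
Divisors: 1, 2, 4, 8, 479, 958, 1916, 3832.
Check each in increasing order: 1095^1 ≡ 1095;  1095^2 ≡ 3129;  1095^4 ≡ 1159;  1095^8 ≡ 1731;  1095^479 ≡ 3472;  1095^958 ≡ 3832;  1095^1916 ≡ 1.
Smallest exponent giving 1 is 1916.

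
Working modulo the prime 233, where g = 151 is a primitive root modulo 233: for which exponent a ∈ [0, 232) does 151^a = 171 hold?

26

Baby-step giant-step with m = ceil(sqrt(232)) = 16.
Baby table (151^j mod 233 for j=0..15):
  0:1  1:151  2:200  3:143  4:157  5:174  6:178  7:83
  8:184  9:57  10:219  11:216  12:229  13:95  14:132  15:127
Giant step factor: 151^(-16) ≡ 128 (mod 233).
Scan 171·128^i mod 233 for i = 0, 1, …:
  i=0: 171   i=1: 219
Match at i=1, j=10: a = 1·16 + 10 = 26.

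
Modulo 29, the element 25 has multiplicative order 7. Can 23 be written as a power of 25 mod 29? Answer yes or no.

⟨25⟩ has order 7; its elements mod 29 are {1, 7, 16, 20, 23, 24, 25}.
23 is in this set.

yes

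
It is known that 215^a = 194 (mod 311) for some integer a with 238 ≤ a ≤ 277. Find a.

Compute 215^238 mod 311 = 229, then multiply by 215 repeatedly:
  215^238=229  215^239=97  215^240=18  215^241=138  215^242=125
  215^243=129  215^244=56  215^245=222  215^246=147  215^247=194
Found 194 at exponent 247.

247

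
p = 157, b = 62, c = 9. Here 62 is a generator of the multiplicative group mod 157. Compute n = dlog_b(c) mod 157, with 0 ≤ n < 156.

40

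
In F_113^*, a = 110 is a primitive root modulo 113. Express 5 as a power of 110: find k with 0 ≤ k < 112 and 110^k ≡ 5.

27

Baby-step giant-step with m = ceil(sqrt(112)) = 11.
Baby table (110^j mod 113 for j=0..10):
  0:1  1:110  2:9  3:86  4:81  5:96  6:51  7:73
  8:7  9:92  10:63
Giant step factor: 110^(-11) ≡ 55 (mod 113).
Scan 5·55^i mod 113 for i = 0, 1, …:
  i=0: 5   i=1: 49   i=2: 96
Match at i=2, j=5: k = 2·11 + 5 = 27.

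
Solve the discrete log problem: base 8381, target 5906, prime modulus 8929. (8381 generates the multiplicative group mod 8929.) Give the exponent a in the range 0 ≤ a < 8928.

4230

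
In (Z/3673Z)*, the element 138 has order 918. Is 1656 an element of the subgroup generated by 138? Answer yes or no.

yes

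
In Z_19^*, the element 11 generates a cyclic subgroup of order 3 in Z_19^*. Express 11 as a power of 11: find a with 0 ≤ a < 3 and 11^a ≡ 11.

Successive powers of 11 modulo 19:
  11^0=1  11^1=11
So 11^1 ≡ 11 (mod 19), giving a = 1.

1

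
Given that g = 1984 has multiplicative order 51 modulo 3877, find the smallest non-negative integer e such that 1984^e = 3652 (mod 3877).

34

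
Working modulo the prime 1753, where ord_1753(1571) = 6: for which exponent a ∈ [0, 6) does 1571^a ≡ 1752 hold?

3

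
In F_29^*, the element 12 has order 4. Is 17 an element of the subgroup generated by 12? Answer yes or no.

⟨12⟩ has order 4; its elements mod 29 are {1, 12, 17, 28}.
17 is in this set.

yes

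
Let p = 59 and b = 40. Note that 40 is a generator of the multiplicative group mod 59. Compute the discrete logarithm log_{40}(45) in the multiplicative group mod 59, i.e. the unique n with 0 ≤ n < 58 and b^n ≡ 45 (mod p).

44

Baby-step giant-step with m = ceil(sqrt(58)) = 8.
Baby table (40^j mod 59 for j=0..7):
  0:1  1:40  2:7  3:44  4:49  5:13  6:48  7:32
Giant step factor: 40^(-8) ≡ 36 (mod 59).
Scan 45·36^i mod 59 for i = 0, 1, …:
  i=0: 45   i=1: 27   i=2: 28   i=3: 5
  i=4: 3   i=5: 49
Match at i=5, j=4: n = 5·8 + 4 = 44.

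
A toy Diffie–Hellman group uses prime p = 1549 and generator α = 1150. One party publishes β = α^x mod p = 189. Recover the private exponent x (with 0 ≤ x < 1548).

Baby-step giant-step with m = ceil(sqrt(1548)) = 40.
Baby table (1150^j mod 1549 for j=0..39):
  0:1  1:1150  2:1203  3:193  4:443  5:1378  6:73  7:304
  8:1075  9:148  10:1359  11:1458  12:682  13:506  14:1025  15:1510
  16:71  17:1102  18:218  19:1311  20:473  21:251  22:536  23:1447
  24:424  25:1214  26:451  27:1284  28:403  29:299  30:1521  31:329
  32:394  33:792  34:1537  35:141  36:1054  37:782  38:880  39:503
Giant step factor: 1150^(-40) ≡ 702 (mod 1549).
Scan 189·702^i mod 1549 for i = 0, 1, …:
  i=0: 189   i=1: 1013   i=2: 135   i=3: 281
  i=4: 539   i=5: 422   i=6: 385   i=7: 744
  i=8: 275   i=9: 974     …   i=19: 1449
  i=20: 1054
Match at i=20, j=36: x = 20·40 + 36 = 836.

836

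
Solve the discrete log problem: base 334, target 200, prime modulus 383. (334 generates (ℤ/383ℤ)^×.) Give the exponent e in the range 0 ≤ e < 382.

Baby-step giant-step with m = ceil(sqrt(382)) = 20.
Baby table (334^j mod 383 for j=0..19):
  0:1  1:334  2:103  3:315  4:268  5:273  6:28  7:160
  8:203  9:11  10:227  11:367  12:18  13:267  14:322  15:308
  16:228  17:318  18:121  19:199
Giant step factor: 334^(-20) ≡ 346 (mod 383).
Scan 200·346^i mod 383 for i = 0, 1, …:
  i=0: 200   i=1: 260   i=2: 338   i=3: 133
  i=4: 58   i=5: 152   i=6: 121
Match at i=6, j=18: e = 6·20 + 18 = 138.

138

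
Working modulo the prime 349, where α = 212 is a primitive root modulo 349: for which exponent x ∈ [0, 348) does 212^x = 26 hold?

Baby-step giant-step with m = ceil(sqrt(348)) = 19.
Baby table (212^j mod 349 for j=0..18):
  0:1  1:212  2:272  3:79  4:345  5:199  6:308  7:33
  8:16  9:251  10:164  11:217  12:285  13:43  14:42  15:179
  16:256  17:177  18:181
Giant step factor: 212^(-19) ≡ 252 (mod 349).
Scan 26·252^i mod 349 for i = 0, 1, …:
  i=0: 26   i=1: 270   i=2: 334   i=3: 59
  i=4: 210   i=5: 221   i=6: 201   i=7: 47
  i=8: 327   i=9: 40   i=10: 308
Match at i=10, j=6: x = 10·19 + 6 = 196.

196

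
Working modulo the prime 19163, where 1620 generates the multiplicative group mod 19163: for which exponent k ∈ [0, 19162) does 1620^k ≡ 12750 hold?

Baby-step giant-step with m = ceil(sqrt(19162)) = 139.
Baby table (1620^j mod 19163 for j=0..138):
  0:1  1:1620  2:18232  3:5657  4:4426  5:3158  6:18602  7:11004
  8:4890  9:7481  10:8204  11:10521  12:8113  13:16405  14:16182  15:19019
  16:15839  17:19086  18:9401  19:14198  20:5160  21:4132  22:5953  23:4871
  24:15027  25:6730  26:18016  27:671  28:13892  29:7678  30:1573  31:18744
  32:11088  33:6829  34:5929  35:4317  36:18208  37:5103  38:7607  39:1531
  40:8193  41:11864  42:18354  43:11667  44:5822  45:3444  46:2847  47:13020
  48:13100  49:8559  50:10731  51:3379  52:12525  53:16046  54:9492  55:8314
  56:16254  57:1518  58:6296  59:4804  60:2302  61:11618  62:3094  63:10737
  64:13099  65:6939  66:11662  67:16885  68:8099  69:12888  70:10053  71:16473
  72:11364  73:13200  74:17255  75:13446  76:13352  77:14376  78:6075  79:10881
  80:16423  81:7016  82:2261  83:2687  84:2939  85:8756  86:4100  87:11602
  88:15500  89:6470  90:18402  91:12775  92:18623  93:6698  94:4502  95:11300
  96:5335  97:187  98:15495  99:17533  100:3894  101:3653  102:15656  103:10071
  104:7307  105:13769  106:48  107:1108  108:12801  109:3254  110:1655  111:17443
  112:11398  113:10791  114:4764  115:14154  116:10532  117:6770  118:6164  119:1757
  120:10216  121:12251  122:12915  123:15467  124:10499  125:10799  126:17724  127:6706
  128:17462  129:3852  130:12265  131:16432  132:2433  133:13045  134:15274  135:4447
  136:18015  137:18214  138:14823
Giant step factor: 1620^(-139) ≡ 9188 (mod 19163).
Scan 12750·9188^i mod 19163 for i = 0, 1, …:
  i=0: 12750   i=1: 3581   i=2: 18520   i=3: 13483
  i=4: 12172   i=5: 1068   i=6: 1328   i=7: 13996
  i=8: 11518   i=9: 9298     …   i=26: 6961
  i=27: 10737
Match at i=27, j=63: k = 27·139 + 63 = 3816.

3816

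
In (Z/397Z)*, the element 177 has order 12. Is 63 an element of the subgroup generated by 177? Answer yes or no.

yes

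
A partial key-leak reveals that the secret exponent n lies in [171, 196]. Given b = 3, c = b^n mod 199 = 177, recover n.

Compute 3^171 mod 199 = 137, then multiply by 3 repeatedly:
  3^171=137  3^172=13  3^173=39  3^174=117  3^175=152
  3^176=58  3^177=174  3^178=124  3^179=173  3^180=121
  3^181=164  3^182=94  3^183=83  3^184=50  3^185=150
  3^186=52  3^187=156  3^188=70  3^189=11  3^190=33
  3^191=99  3^192=98  3^193=95  3^194=86  3^195=59
  3^196=177
Found 177 at exponent 196.

196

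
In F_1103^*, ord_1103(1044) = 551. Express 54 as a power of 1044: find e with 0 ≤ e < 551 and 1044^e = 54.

Baby-step giant-step with m = ceil(sqrt(551)) = 24.
Baby table (1044^j mod 1103 for j=0..23):
  0:1  1:1044  2:172  3:882  4:906  5:593  6:309  7:520
  8:204  9:97  10:895  11:139  12:623  13:745  14:165  15:192
  16:805  17:1037  18:585  19:781  20:247  21:869  22:570  23:563
Giant step factor: 1044^(-24) ≡ 634 (mod 1103).
Scan 54·634^i mod 1103 for i = 0, 1, …:
  i=0: 54   i=1: 43   i=2: 790   i=3: 98
  i=4: 364   i=5: 249   i=6: 137   i=7: 824
  i=8: 697   i=9: 698     …   i=19: 1040
  i=20: 869
Match at i=20, j=21: e = 20·24 + 21 = 501.

501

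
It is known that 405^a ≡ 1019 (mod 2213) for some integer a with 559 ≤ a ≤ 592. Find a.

581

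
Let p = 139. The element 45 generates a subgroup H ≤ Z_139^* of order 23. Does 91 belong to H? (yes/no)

yes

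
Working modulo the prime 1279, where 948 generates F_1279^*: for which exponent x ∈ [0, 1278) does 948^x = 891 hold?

1123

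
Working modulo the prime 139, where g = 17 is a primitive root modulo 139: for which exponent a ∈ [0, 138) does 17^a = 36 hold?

24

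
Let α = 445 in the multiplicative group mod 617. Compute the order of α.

77

The order of 445 must divide p − 1 = 616 = 2^3 · 7 · 11.
Divisors: 1, 2, 4, 7, 8, 11, 14, 22, 28, 44, 56, 77, 88, 154, 308, 616.
Check each in increasing order: 445^1 ≡ 445;  445^2 ≡ 585;  445^4 ≡ 407;  445^7 ≡ 418;  445^8 ≡ 293;  445^11 ≡ 451;  445^14 ≡ 113;  445^22 ≡ 408;  445^28 ≡ 429;  445^44 ≡ 491;  445^56 ≡ 175;  445^77 ≡ 1.
Smallest exponent giving 1 is 77.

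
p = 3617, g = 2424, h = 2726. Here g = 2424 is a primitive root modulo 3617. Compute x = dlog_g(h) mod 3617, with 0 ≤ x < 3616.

Baby-step giant-step with m = ceil(sqrt(3616)) = 61.
Baby table (2424^j mod 3617 for j=0..60):
  0:1  1:2424  2:1768  3:3104  4:736  5:883  6:2745  7:2217
  8:2763  9:2445  10:2034  11:445  12:814  13:1871  14:3203  15:1990
  16:2299  17:2596  18:2741  19:3372  20:2925  21:880  22:2707  23:530
  24:685  25:237  26:3002  27:3061  28:1397  29:816  30:3102  31:3122
  32:964  33:154  34:745  35:997  36:572  37:1217  38:2153  39:3158
  40:1420  41:2313  42:362  43:2174  44:3424  45:2378  46:2391  47:1350
  48:2632  49:3197  50:1914  51:2542  52:2057  53:1942  54:1691  55:923
  56:2046  57:597  58:328  59:2949  60:1184
Giant step factor: 2424^(-61) ≡ 1870 (mod 3617).
Scan 2726·1870^i mod 3617 for i = 0, 1, …:
  i=0: 2726   i=1: 1267   i=2: 155   i=3: 490
  i=4: 1199   i=5: 3207   i=6: 104   i=7: 2779
  i=8: 2718   i=9: 775   i=10: 2450   i=11: 2378
Match at i=11, j=45: x = 11·61 + 45 = 716.

716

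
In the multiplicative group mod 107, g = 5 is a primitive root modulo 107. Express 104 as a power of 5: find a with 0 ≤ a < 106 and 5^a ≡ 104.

59

Baby-step giant-step with m = ceil(sqrt(106)) = 11.
Baby table (5^j mod 107 for j=0..10):
  0:1  1:5  2:25  3:18  4:90  5:22  6:3  7:15
  8:75  9:54  10:56
Giant step factor: 5^(-11) ≡ 60 (mod 107).
Scan 104·60^i mod 107 for i = 0, 1, …:
  i=0: 104   i=1: 34   i=2: 7   i=3: 99
  i=4: 55   i=5: 90
Match at i=5, j=4: a = 5·11 + 4 = 59.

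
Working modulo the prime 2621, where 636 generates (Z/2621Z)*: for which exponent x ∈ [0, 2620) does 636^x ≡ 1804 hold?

377

Baby-step giant-step with m = ceil(sqrt(2620)) = 52.
Baby table (636^j mod 2621 for j=0..51):
  0:1  1:636  2:862  3:443  4:1301  5:1821  6:2295  7:2344
  8:2056  9:2358  10:476  11:1321  12:1436  13:1188  14:720  15:1866
  16:2084  17:1819  18:1023  19:620  20:1170  21:2377  22:2076  23:1973
  24:1990  25:2318  26:1246  27:914  28:2063  29:1568  30:1268  31:1801
  32:59  33:830  34:1059  35:2548  36:750  37:2599  38:1734  39:2004
  40:738  41:209  42:1874  43:1930  44:852  45:1946  46:544  47:12
  48:2390  49:2481  50:74  51:2507
Giant step factor: 636^(-52) ≡ 2452 (mod 2621).
Scan 1804·2452^i mod 2621 for i = 0, 1, …:
  i=0: 1804   i=1: 1781   i=2: 426   i=3: 1394
  i=4: 304   i=5: 1044   i=6: 1792   i=7: 1188
Match at i=7, j=13: x = 7·52 + 13 = 377.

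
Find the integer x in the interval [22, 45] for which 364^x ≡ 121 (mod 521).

36

Compute 364^22 mod 521 = 50, then multiply by 364 repeatedly:
  364^22=50  364^23=486  364^24=285  364^25=61  364^26=322
  364^27=504  364^28=64  364^29=372  364^30=469  364^31=349
  364^32=433  364^33=270  364^34=332  364^35=497  364^36=121
Found 121 at exponent 36.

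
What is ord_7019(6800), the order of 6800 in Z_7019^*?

The order of 6800 must divide p − 1 = 7018 = 2 · 11^2 · 29.
Divisors: 1, 2, 11, 22, 29, 58, 121, 242, 319, 638, 3509, 7018.
Check each in increasing order: 6800^1 ≡ 6800;  6800^2 ≡ 5847;  6800^11 ≡ 971;  6800^22 ≡ 2295;  6800^29 ≡ 1435;  6800^58 ≡ 2658;  6800^121 ≡ 1765;  6800^242 ≡ 5808;  6800^319 ≡ 2480;  6800^638 ≡ 1756;  6800^3509 ≡ 1.
Smallest exponent giving 1 is 3509.

3509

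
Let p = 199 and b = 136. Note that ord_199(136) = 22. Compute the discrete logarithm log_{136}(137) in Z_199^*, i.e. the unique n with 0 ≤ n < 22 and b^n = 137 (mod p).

17

Successive powers of 136 modulo 199:
  136^0=1  136^1=136  136^2=188  136^3=96  136^4=121  136^5=138
  136^6=62  136^7=74  136^8=114  136^9=181  136^10=139  136^11=198
  136^12=63  136^13=11  136^14=103  136^15=78  136^16=61  136^17=137
So 136^17 ≡ 137 (mod 199), giving n = 17.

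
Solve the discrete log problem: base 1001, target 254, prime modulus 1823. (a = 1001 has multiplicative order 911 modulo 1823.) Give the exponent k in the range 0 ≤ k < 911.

Baby-step giant-step with m = ceil(sqrt(911)) = 31.
Baby table (1001^j mod 1823 for j=0..30):
  0:1  1:1001  2:1174  3:1162  4:88  5:584  6:1224  7:168
  8:452  9:348  10:155  11:200  12:1493  13:1456  14:879  15:1193
  16:128  17:518  18:786  19:1073  20:326  21:9  22:1717  23:1451
  24:1343  25:792  26:1610  27:78  28:1512  29:422  30:1309
Giant step factor: 1001^(-31) ≡ 115 (mod 1823).
Scan 254·115^i mod 1823 for i = 0, 1, …:
  i=0: 254   i=1: 42   i=2: 1184   i=3: 1258
  i=4: 653   i=5: 352   i=6: 374   i=7: 1081
  i=8: 351   i=9: 259     …   i=16: 1253
  i=17: 78
Match at i=17, j=27: k = 17·31 + 27 = 554.

554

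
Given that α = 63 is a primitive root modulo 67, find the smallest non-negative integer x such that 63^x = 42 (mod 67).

Baby-step giant-step with m = ceil(sqrt(66)) = 9.
Baby table (63^j mod 67 for j=0..8):
  0:1  1:63  2:16  3:3  4:55  5:48  6:9  7:31
  8:10
Giant step factor: 63^(-9) ≡ 5 (mod 67).
Scan 42·5^i mod 67 for i = 0, 1, …:
  i=0: 42   i=1: 9
Match at i=1, j=6: x = 1·9 + 6 = 15.

15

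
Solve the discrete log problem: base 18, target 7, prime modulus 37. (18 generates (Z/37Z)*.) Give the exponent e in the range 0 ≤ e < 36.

4

Successive powers of 18 modulo 37:
  18^0=1  18^1=18  18^2=28  18^3=23  18^4=7
So 18^4 ≡ 7 (mod 37), giving e = 4.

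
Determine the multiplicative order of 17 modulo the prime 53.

The order of 17 must divide p − 1 = 52 = 2^2 · 13.
Divisors: 1, 2, 4, 13, 26, 52.
Check each in increasing order: 17^1 ≡ 17;  17^2 ≡ 24;  17^4 ≡ 46;  17^13 ≡ 52;  17^26 ≡ 1.
Smallest exponent giving 1 is 26.

26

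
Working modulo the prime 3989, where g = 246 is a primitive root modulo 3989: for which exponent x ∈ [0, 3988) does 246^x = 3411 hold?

3455

Baby-step giant-step with m = ceil(sqrt(3988)) = 64.
Baby table (246^j mod 3989 for j=0..63):
  0:1  1:246  2:681  3:3977  4:1037  5:3795  6:144  7:3512
  8:2328  9:2261  10:1735  11:3976  12:791  13:3114  14:156  15:2475
  16:2522  17:2117  18:2212  19:1648  20:2519  21:1379  22:169  23:1684
  24:3397  25:1961  26:3726  27:3115  28:402  29:3156  30:2510  31:3154
  32:2018  33:1792  34:2042  35:3707  36:2430  37:3419  38:3384  39:2752
  40:2851  41:3271  42:2877  43:1689  44:638  45:1377  46:3666  47:322
  48:3421  49:3876  50:125  51:2827  52:1356  53:2489  54:1977  55:3673
  56:2044  57:210  58:3792  59:3395  60:1469  61:2364  62:3139  63:2317
Giant step factor: 246^(-64) ≡ 1246 (mod 3989).
Scan 3411·1246^i mod 3989 for i = 0, 1, …:
  i=0: 3411   i=1: 1821   i=2: 3214   i=3: 3677
  i=4: 2170   i=5: 3267   i=6: 1902   i=7: 426
  i=8: 259   i=9: 3594     …   i=52: 2086
  i=53: 2317
Match at i=53, j=63: x = 53·64 + 63 = 3455.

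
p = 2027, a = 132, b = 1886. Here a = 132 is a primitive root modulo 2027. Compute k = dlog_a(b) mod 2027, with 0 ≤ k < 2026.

1866

Baby-step giant-step with m = ceil(sqrt(2026)) = 46.
Baby table (132^j mod 2027 for j=0..45):
  0:1  1:132  2:1208  3:1350  4:1851  5:1092  6:227  7:1586
  8:571  9:373  10:588  11:590  12:854  13:1243  14:1916  15:1564
  16:1721  17:148  18:1293  19:408  20:1154  21:303  22:1483  23:1164
  24:1623  25:1401  26:475  27:1890  28:159  29:718  30:1534  31:1815
  32:394  33:1333  34:1634  35:826  36:1601  37:524  38:250  39:568
  40:2004  41:1018  42:594  43:1382  44:2021  45:1235
Giant step factor: 132^(-46) ≡ 1030 (mod 2027).
Scan 1886·1030^i mod 2027 for i = 0, 1, …:
  i=0: 1886   i=1: 714   i=2: 1646   i=3: 808
  i=4: 1170   i=5: 1062   i=6: 1307   i=7: 282
  i=8: 599   i=9: 762     …   i=39: 1073
  i=40: 475
Match at i=40, j=26: k = 40·46 + 26 = 1866.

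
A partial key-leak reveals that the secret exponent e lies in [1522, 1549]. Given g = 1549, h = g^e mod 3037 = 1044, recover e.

1531

Compute 1549^1522 mod 3037 = 1129, then multiply by 1549 repeatedly:
  1549^1522=1129  1549^1523=2546  1549^1524=1728  1549^1525=1075  1549^1526=899
  1549^1527=1605  1549^1528=1879  1549^1529=1125  1549^1530=2424  1549^1531=1044
Found 1044 at exponent 1531.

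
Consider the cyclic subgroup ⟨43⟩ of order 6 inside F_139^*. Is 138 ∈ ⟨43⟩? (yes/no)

yes

⟨43⟩ has order 6; its elements mod 139 are {1, 42, 43, 96, 97, 138}.
138 is in this set.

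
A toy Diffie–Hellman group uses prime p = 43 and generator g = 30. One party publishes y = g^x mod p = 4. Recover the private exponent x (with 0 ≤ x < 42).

24

Successive powers of 30 modulo 43:
  30^0=1  30^1=30  30^2=40  30^3=39  30^4=9  30^5=12
  30^6=16  30^7=7  30^8=38  30^9=22  30^10=15  30^11=20
  30^12=41  30^13=26  30^14=6  30^15=8  30^16=25  30^17=19
  30^18=11  30^19=29  30^20=10  30^21=42  30^22=13  30^23=3
  30^24=4
So 30^24 ≡ 4 (mod 43), giving x = 24.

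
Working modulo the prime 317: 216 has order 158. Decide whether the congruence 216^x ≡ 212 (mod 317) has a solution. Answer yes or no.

yes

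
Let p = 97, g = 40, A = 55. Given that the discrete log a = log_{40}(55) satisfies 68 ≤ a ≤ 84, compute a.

81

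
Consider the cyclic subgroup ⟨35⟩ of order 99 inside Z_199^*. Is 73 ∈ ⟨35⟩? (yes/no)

73 ∈ ⟨35⟩ iff 73^99 ≡ 1 (mod 199), since |⟨35⟩| = 99.
73^99 mod 199 = 198.
Since 198 ≠ 1, 73 does not lie in the subgroup.

no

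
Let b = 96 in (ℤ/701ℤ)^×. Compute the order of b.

50

The order of 96 must divide p − 1 = 700 = 2^2 · 5^2 · 7.
Divisors: 1, 2, 4, 5, 7, 10, 14, 20, 25, 28, 35, 50, 70, 100, 140, 175, 350, 700.
Check each in increasing order: 96^1 ≡ 96;  96^2 ≡ 103;  96^4 ≡ 94;  96^5 ≡ 612;  96^7 ≡ 647;  96^10 ≡ 210;  96^14 ≡ 112;  96^20 ≡ 638;  96^25 ≡ 700;  96^28 ≡ 627;  96^35 ≡ 491;  96^50 ≡ 1.
Smallest exponent giving 1 is 50.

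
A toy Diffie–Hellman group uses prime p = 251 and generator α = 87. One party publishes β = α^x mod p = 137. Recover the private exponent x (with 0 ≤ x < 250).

61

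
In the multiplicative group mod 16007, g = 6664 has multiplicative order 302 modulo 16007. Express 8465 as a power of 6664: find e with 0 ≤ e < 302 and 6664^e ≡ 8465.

Baby-step giant-step with m = ceil(sqrt(302)) = 18.
Baby table (6664^j mod 16007 for j=0..17):
  0:1  1:6664  2:5478  3:9432  4:11366  5:13907  6:11725  7:5233
  8:9466  9:13844  10:8075  11:12273  12:7509  13:2094  14:12319  15:9920
  16:13977  17:14002
Giant step factor: 6664^(-18) ≡ 1086 (mod 16007).
Scan 8465·1086^i mod 16007 for i = 0, 1, …:
  i=0: 8465   i=1: 4972   i=2: 5233
Match at i=2, j=7: e = 2·18 + 7 = 43.

43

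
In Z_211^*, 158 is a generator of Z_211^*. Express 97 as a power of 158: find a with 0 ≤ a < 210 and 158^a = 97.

111

Baby-step giant-step with m = ceil(sqrt(210)) = 15.
Baby table (158^j mod 211 for j=0..14):
  0:1  1:158  2:66  3:89  4:136  5:177  6:114  7:77
  8:139  9:18  10:101  11:133  12:125  13:127  14:21
Giant step factor: 158^(-15) ≡ 40 (mod 211).
Scan 97·40^i mod 211 for i = 0, 1, …:
  i=0: 97   i=1: 82   i=2: 115   i=3: 169
  i=4: 8   i=5: 109   i=6: 140   i=7: 114
Match at i=7, j=6: a = 7·15 + 6 = 111.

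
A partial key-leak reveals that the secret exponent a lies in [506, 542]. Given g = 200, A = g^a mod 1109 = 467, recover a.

Compute 200^506 mod 1109 = 765, then multiply by 200 repeatedly:
  200^506=765  200^507=1067  200^508=472  200^509=135  200^510=384
  200^511=279  200^512=350  200^513=133  200^514=1093  200^515=127
  200^516=1002  200^517=780  200^518=740  200^519=503  200^520=790
  200^521=522  200^522=154  200^523=857  200^524=614  200^525=810
  200^526=86  200^527=565  200^528=991  200^529=798  200^530=1013
  200^531=762  200^532=467
Found 467 at exponent 532.

532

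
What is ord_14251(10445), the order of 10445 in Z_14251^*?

750

The order of 10445 must divide p − 1 = 14250 = 2 · 3 · 5^3 · 19.
Divisors: 1, 2, 3, 5, 6, 10, 15, 19, 25, 30, 38, 50, 57, 75, 95, 114, 125, 150, 190, 250, 285, 375, 475, 570, 750, 950, 1425, 2375, 2850, 4750, 7125, 14250.
Check each in increasing order: 10445^1 ≡ 10445;  10445^2 ≡ 6620;  10445^3 ≡ 48;  10445^5 ≡ 4238;  10445^6 ≡ 2304;  10445^10 ≡ 4384;  10445^15 ≡ 10339;  10445^19 ≡ 2057;  10445^25 ≡ 7996;  10445^30 ≡ 12421;  10445^38 ≡ 12953;  10445^50 ≡ 6030;  10445^57 ≡ 9202;  10445^75 ≡ 4747;  10445^95 ≡ 12393;  10445^114 ≡ 11613;  10445^125 ≡ 8402;  10445^150 ≡ 3178;  10445^190 ≡ 3422;  10445^250 ≡ 8401;  10445^285 ≡ 12121;  10445^375 ≡ 14250;  10445^475 ≡ 7652;  10445^570 ≡ 5082;  10445^750 ≡ 1.
Smallest exponent giving 1 is 750.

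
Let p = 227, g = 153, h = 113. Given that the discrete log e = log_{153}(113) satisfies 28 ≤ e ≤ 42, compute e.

Compute 153^28 mod 227 = 43, then multiply by 153 repeatedly:
  153^28=43  153^29=223  153^30=69  153^31=115  153^32=116
  153^33=42  153^34=70  153^35=41  153^36=144  153^37=13
  153^38=173  153^39=137  153^40=77  153^41=204  153^42=113
Found 113 at exponent 42.

42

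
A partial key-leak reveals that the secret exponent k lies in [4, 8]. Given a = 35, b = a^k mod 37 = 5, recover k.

5

Compute 35^4 mod 37 = 16, then multiply by 35 repeatedly:
  35^4=16  35^5=5
Found 5 at exponent 5.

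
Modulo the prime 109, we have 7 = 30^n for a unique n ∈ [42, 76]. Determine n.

Compute 30^42 mod 109 = 82, then multiply by 30 repeatedly:
  30^42=82  30^43=62  30^44=7
Found 7 at exponent 44.

44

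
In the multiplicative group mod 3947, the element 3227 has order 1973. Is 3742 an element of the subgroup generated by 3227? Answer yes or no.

3742 ∈ ⟨3227⟩ iff 3742^1973 ≡ 1 (mod 3947), since |⟨3227⟩| = 1973.
3742^1973 mod 3947 = 3946.
Since 3946 ≠ 1, 3742 does not lie in the subgroup.

no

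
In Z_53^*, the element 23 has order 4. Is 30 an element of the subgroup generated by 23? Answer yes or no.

yes

⟨23⟩ has order 4; its elements mod 53 are {1, 23, 30, 52}.
30 is in this set.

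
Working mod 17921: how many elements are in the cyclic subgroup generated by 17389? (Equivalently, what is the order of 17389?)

4480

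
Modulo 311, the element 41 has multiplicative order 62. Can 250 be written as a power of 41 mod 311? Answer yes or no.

yes

250 ∈ ⟨41⟩ iff 250^62 ≡ 1 (mod 311), since |⟨41⟩| = 62.
250^62 mod 311 = 1.
Since 1 = 1, 250 lies in the subgroup.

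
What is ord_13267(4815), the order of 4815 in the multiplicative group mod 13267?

The order of 4815 must divide p − 1 = 13266 = 2 · 3^2 · 11 · 67.
Divisors: 1, 2, 3, 6, 9, 11, 18, 22, 33, 66, 67, 99, 134, 198, 201, 402, 603, 737, 1206, 1474, 2211, 4422, 6633, 13266.
Check each in increasing order: 4815^1 ≡ 4815;  4815^2 ≡ 6776;  4815^3 ≡ 2887;  4815^6 ≡ 3093;  4815^9 ≡ 800;  4815^11 ≡ 7864;  4815^18 ≡ 3184;  4815^22 ≡ 5009;  4815^33 ≡ 1053;  4815^66 ≡ 7648;  4815^67 ≡ 9195;  4815^99 ≡ 275;  4815^134 ≡ 10701;  4815^198 ≡ 9290;  4815^201 ≡ 7623;  4815^402 ≡ 669;  4815^603 ≡ 5259;  4815^737 ≡ 11212;  4815^1206 ≡ 8653;  4815^1474 ≡ 4119;  4815^2211 ≡ 13068;  4815^4422 ≡ 13067;  4815^6633 ≡ 13266;  4815^13266 ≡ 1.
Smallest exponent giving 1 is 13266.

13266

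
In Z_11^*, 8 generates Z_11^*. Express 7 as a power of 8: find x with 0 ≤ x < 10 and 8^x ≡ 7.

Successive powers of 8 modulo 11:
  8^0=1  8^1=8  8^2=9  8^3=6  8^4=4  8^5=10
  8^6=3  8^7=2  8^8=5  8^9=7
So 8^9 ≡ 7 (mod 11), giving x = 9.

9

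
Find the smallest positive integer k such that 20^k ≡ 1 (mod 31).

15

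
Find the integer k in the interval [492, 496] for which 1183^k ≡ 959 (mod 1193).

492

Compute 1183^492 mod 1193 = 959, then multiply by 1183 repeatedly:
  1183^492=959
Found 959 at exponent 492.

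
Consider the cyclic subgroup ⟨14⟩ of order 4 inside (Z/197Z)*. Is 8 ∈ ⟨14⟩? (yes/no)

8 ∈ ⟨14⟩ iff 8^4 ≡ 1 (mod 197), since |⟨14⟩| = 4.
8^4 mod 197 = 156.
Since 156 ≠ 1, 8 does not lie in the subgroup.

no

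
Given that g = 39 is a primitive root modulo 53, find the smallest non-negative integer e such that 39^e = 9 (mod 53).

30

Baby-step giant-step with m = ceil(sqrt(52)) = 8.
Baby table (39^j mod 53 for j=0..7):
  0:1  1:39  2:37  3:12  4:44  5:20  6:38  7:51
Giant step factor: 39^(-8) ≡ 36 (mod 53).
Scan 9·36^i mod 53 for i = 0, 1, …:
  i=0: 9   i=1: 6   i=2: 4   i=3: 38
Match at i=3, j=6: e = 3·8 + 6 = 30.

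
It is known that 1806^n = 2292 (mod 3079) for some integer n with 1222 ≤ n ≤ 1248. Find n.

1230

Compute 1806^1222 mod 3079 = 32, then multiply by 1806 repeatedly:
  1806^1222=32  1806^1223=2370  1806^1224=410  1806^1225=1500  1806^1226=2559
  1806^1227=3054  1806^1228=1035  1806^1229=257  1806^1230=2292
Found 2292 at exponent 1230.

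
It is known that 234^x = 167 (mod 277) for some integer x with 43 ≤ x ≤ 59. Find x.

53

Compute 234^43 mod 277 = 20, then multiply by 234 repeatedly:
  234^43=20  234^44=248  234^45=139  234^46=117  234^47=232
  234^48=273  234^49=172  234^50=83  234^51=32  234^52=9
  234^53=167
Found 167 at exponent 53.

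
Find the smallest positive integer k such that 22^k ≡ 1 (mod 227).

The order of 22 must divide p − 1 = 226 = 2 · 113.
Divisors: 1, 2, 113, 226.
Check each in increasing order: 22^1 ≡ 22;  22^2 ≡ 30;  22^113 ≡ 226;  22^226 ≡ 1.
Smallest exponent giving 1 is 226.

226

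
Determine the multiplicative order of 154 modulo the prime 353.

The order of 154 must divide p − 1 = 352 = 2^5 · 11.
Divisors: 1, 2, 4, 8, 11, 16, 22, 32, 44, 88, 176, 352.
Check each in increasing order: 154^1 ≡ 154;  154^2 ≡ 65;  154^4 ≡ 342;  154^8 ≡ 121;  154^11 ≡ 67;  154^16 ≡ 168;  154^22 ≡ 253;  154^32 ≡ 337;  154^44 ≡ 116;  154^88 ≡ 42;  154^176 ≡ 352;  154^352 ≡ 1.
Smallest exponent giving 1 is 352.

352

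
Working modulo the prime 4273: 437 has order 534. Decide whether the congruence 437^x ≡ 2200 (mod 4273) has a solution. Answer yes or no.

2200 ∈ ⟨437⟩ iff 2200^534 ≡ 1 (mod 4273), since |⟨437⟩| = 534.
2200^534 mod 4273 = 1200.
Since 1200 ≠ 1, 2200 does not lie in the subgroup.

no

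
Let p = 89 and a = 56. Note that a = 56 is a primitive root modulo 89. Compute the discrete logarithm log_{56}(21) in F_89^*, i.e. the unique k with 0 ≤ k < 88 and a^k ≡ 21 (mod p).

2

Successive powers of 56 modulo 89:
  56^0=1  56^1=56  56^2=21
So 56^2 ≡ 21 (mod 89), giving k = 2.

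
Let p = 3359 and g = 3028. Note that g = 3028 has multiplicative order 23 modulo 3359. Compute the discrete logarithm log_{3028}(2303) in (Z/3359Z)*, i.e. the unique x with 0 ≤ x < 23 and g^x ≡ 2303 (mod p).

9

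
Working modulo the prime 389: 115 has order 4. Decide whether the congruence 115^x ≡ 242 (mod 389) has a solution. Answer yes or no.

242 ∈ ⟨115⟩ iff 242^4 ≡ 1 (mod 389), since |⟨115⟩| = 4.
242^4 mod 389 = 283.
Since 283 ≠ 1, 242 does not lie in the subgroup.

no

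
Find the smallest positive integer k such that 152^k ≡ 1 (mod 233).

29

The order of 152 must divide p − 1 = 232 = 2^3 · 29.
Divisors: 1, 2, 4, 8, 29, 58, 116, 232.
Check each in increasing order: 152^1 ≡ 152;  152^2 ≡ 37;  152^4 ≡ 204;  152^8 ≡ 142;  152^29 ≡ 1.
Smallest exponent giving 1 is 29.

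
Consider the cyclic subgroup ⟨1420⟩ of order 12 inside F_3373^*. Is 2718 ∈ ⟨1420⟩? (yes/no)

⟨1420⟩ has order 12; its elements mod 3373 are {1, 654, 655, 848, 1105, 1420, 1953, 2268, 2525, 2718, 2719, 3372}.
2718 is in this set.

yes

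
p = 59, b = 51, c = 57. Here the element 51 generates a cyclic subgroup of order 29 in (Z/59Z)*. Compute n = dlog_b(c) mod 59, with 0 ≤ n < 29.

Successive powers of 51 modulo 59:
  51^0=1  51^1=51  51^2=5  51^3=19  51^4=25  51^5=36
  51^6=7  51^7=3  51^8=35  51^9=15  51^10=57
So 51^10 ≡ 57 (mod 59), giving n = 10.

10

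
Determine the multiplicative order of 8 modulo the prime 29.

The order of 8 must divide p − 1 = 28 = 2^2 · 7.
Divisors: 1, 2, 4, 7, 14, 28.
Check each in increasing order: 8^1 ≡ 8;  8^2 ≡ 6;  8^4 ≡ 7;  8^7 ≡ 17;  8^14 ≡ 28;  8^28 ≡ 1.
Smallest exponent giving 1 is 28.

28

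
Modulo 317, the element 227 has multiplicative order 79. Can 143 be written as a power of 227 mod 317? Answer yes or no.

no

143 ∈ ⟨227⟩ iff 143^79 ≡ 1 (mod 317), since |⟨227⟩| = 79.
143^79 mod 317 = 203.
Since 203 ≠ 1, 143 does not lie in the subgroup.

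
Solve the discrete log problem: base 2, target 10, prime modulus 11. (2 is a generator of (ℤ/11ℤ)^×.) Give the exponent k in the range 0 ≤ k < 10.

5

Successive powers of 2 modulo 11:
  2^0=1  2^1=2  2^2=4  2^3=8  2^4=5  2^5=10
So 2^5 ≡ 10 (mod 11), giving k = 5.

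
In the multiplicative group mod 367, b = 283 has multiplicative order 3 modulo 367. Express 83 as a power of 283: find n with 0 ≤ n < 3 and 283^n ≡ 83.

Successive powers of 283 modulo 367:
  283^0=1  283^1=283  283^2=83
So 283^2 ≡ 83 (mod 367), giving n = 2.

2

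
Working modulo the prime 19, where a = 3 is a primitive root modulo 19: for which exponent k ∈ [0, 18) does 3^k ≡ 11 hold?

Successive powers of 3 modulo 19:
  3^0=1  3^1=3  3^2=9  3^3=8  3^4=5  3^5=15
  3^6=7  3^7=2  3^8=6  3^9=18  3^10=16  3^11=10
  3^12=11
So 3^12 ≡ 11 (mod 19), giving k = 12.

12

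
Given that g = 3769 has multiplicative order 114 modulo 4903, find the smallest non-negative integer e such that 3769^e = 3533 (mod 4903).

Baby-step giant-step with m = ceil(sqrt(114)) = 11.
Baby table (3769^j mod 4903 for j=0..10):
  0:1  1:3769  2:1370  3:671  4:3954  5:2409  6:4068  7:611
  8:3352  9:3560  10:3032
Giant step factor: 3769^(-11) ≡ 1324 (mod 4903).
Scan 3533·1324^i mod 4903 for i = 0, 1, …:
  i=0: 3533   i=1: 230   i=2: 534   i=3: 984
  i=4: 3521   i=5: 3954
Match at i=5, j=4: e = 5·11 + 4 = 59.

59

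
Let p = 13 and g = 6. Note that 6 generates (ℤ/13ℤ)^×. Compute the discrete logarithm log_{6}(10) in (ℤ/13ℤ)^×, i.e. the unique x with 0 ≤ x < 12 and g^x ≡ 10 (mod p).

Successive powers of 6 modulo 13:
  6^0=1  6^1=6  6^2=10
So 6^2 ≡ 10 (mod 13), giving x = 2.

2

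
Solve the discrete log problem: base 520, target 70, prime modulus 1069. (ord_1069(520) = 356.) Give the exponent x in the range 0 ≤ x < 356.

306

Baby-step giant-step with m = ceil(sqrt(356)) = 19.
Baby table (520^j mod 1069 for j=0..18):
  0:1  1:520  2:1012  3:292  4:42  5:460  6:813  7:505
  8:695  9:78  10:1007  11:899  12:327  13:69  14:603  15:343
  16:906  17:760  18:739
Giant step factor: 520^(-19) ≡ 1048 (mod 1069).
Scan 70·1048^i mod 1069 for i = 0, 1, …:
  i=0: 70   i=1: 668   i=2: 938   i=3: 613
  i=4: 1024   i=5: 945   i=6: 466   i=7: 904
  i=8: 258   i=9: 996     …   i=15: 919
  i=16: 1012
Match at i=16, j=2: x = 16·19 + 2 = 306.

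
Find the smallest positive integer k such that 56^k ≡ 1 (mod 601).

600

The order of 56 must divide p − 1 = 600 = 2^3 · 3 · 5^2.
Divisors: 1, 2, 3, 4, 5, 6, 8, 10, 12, 15, 20, 24, 25, 30, 40, 50, 60, 75, 100, 120, 150, 200, 300, 600.
Check each in increasing order: 56^1 ≡ 56;  56^2 ≡ 131;  56^3 ≡ 124;  56^4 ≡ 333;  56^5 ≡ 17;  56^6 ≡ 351;  56^8 ≡ 305;  56^10 ≡ 289;  56^12 ≡ 597;  56^15 ≡ 105;  56^20 ≡ 583;  56^24 ≡ 16;  56^25 ≡ 295;  56^30 ≡ 207;  56^40 ≡ 324;  56^50 ≡ 481;  56^60 ≡ 178;  56^75 ≡ 59;  56^100 ≡ 577;  56^120 ≡ 432;  56^150 ≡ 476;  56^200 ≡ 576;  56^300 ≡ 600;  56^600 ≡ 1.
Smallest exponent giving 1 is 600.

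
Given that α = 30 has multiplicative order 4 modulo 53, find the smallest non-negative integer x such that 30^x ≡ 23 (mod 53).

3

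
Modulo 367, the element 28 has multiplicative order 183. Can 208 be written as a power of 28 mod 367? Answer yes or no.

yes

208 ∈ ⟨28⟩ iff 208^183 ≡ 1 (mod 367), since |⟨28⟩| = 183.
208^183 mod 367 = 1.
Since 1 = 1, 208 lies in the subgroup.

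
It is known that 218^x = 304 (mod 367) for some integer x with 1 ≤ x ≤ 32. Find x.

Compute 218^1 mod 367 = 218, then multiply by 218 repeatedly:
  218^1=218  218^2=181  218^3=189  218^4=98  218^5=78
  218^6=122  218^7=172  218^8=62  218^9=304
Found 304 at exponent 9.

9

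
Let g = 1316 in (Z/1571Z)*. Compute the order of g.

157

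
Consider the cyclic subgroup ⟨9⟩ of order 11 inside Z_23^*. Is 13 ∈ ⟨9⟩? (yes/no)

yes

13 ∈ ⟨9⟩ iff 13^11 ≡ 1 (mod 23), since |⟨9⟩| = 11.
13^11 mod 23 = 1.
Since 1 = 1, 13 lies in the subgroup.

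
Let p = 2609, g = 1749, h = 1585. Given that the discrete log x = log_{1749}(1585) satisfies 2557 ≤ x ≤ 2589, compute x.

2564

Compute 1749^2557 mod 2609 = 871, then multiply by 1749 repeatedly:
  1749^2557=871  1749^2558=2332  1749^2559=801  1749^2560=2525  1749^2561=1797
  1749^2562=1717  1749^2563=74  1749^2564=1585
Found 1585 at exponent 2564.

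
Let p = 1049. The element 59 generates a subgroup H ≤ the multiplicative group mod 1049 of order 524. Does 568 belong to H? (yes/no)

no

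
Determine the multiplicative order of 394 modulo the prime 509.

127

The order of 394 must divide p − 1 = 508 = 2^2 · 127.
Divisors: 1, 2, 4, 127, 254, 508.
Check each in increasing order: 394^1 ≡ 394;  394^2 ≡ 500;  394^4 ≡ 81;  394^127 ≡ 1.
Smallest exponent giving 1 is 127.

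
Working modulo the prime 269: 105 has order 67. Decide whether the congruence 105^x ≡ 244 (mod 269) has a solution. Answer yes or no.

no

244 ∈ ⟨105⟩ iff 244^67 ≡ 1 (mod 269), since |⟨105⟩| = 67.
244^67 mod 269 = 268.
Since 268 ≠ 1, 244 does not lie in the subgroup.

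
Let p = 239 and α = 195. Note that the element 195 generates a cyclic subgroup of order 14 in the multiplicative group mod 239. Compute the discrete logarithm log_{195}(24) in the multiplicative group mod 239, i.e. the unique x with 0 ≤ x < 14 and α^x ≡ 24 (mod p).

2

Successive powers of 195 modulo 239:
  195^0=1  195^1=195  195^2=24
So 195^2 ≡ 24 (mod 239), giving x = 2.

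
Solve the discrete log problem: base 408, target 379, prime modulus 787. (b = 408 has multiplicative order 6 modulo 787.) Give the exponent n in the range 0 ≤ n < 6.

Successive powers of 408 modulo 787:
  408^0=1  408^1=408  408^2=407  408^3=786  408^4=379
So 408^4 ≡ 379 (mod 787), giving n = 4.

4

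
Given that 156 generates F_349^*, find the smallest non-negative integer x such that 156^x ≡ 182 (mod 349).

Baby-step giant-step with m = ceil(sqrt(348)) = 19.
Baby table (156^j mod 349 for j=0..18):
  0:1  1:156  2:255  3:343  4:111  5:215  6:36  7:32
  8:106  9:133  10:157  11:62  12:249  13:105  14:326  15:251
  16:68  17:138  18:239
Giant step factor: 156^(-19) ≡ 278 (mod 349).
Scan 182·278^i mod 349 for i = 0, 1, …:
  i=0: 182   i=1: 340   i=2: 290   i=3: 1
Match at i=3, j=0: x = 3·19 + 0 = 57.

57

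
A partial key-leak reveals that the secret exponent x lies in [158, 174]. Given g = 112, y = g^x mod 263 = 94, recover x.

Compute 112^158 mod 263 = 26, then multiply by 112 repeatedly:
  112^158=26  112^159=19  112^160=24  112^161=58  112^162=184
  112^163=94
Found 94 at exponent 163.

163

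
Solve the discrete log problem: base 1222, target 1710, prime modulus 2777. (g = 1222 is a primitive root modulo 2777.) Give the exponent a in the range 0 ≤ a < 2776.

2000

Baby-step giant-step with m = ceil(sqrt(2776)) = 53.
Baby table (1222^j mod 2777 for j=0..52):
  0:1  1:1222  2:2035  3:1355  4:718  5:2641  6:428  7:940
  8:1779  9:2324  10:1834  11:109  12:2679  13:2432  14:514  15:506
  16:1838  17:2220  18:2488  19:2298  20:609  21:2739  22:773  23:426
  24:1273  25:486  26:2391  27:398  28:381  29:1823  30:552  31:2510
  32:1412  33:947  34:2002  35:2684  36:211  37:2358  38:1727  39:2651
  40:1540  41:1851  42:1444  43:1173  44:474  45:1612  46:971  47:783
  48:1538  49:2184  50:151  51:1240  52:1815
Giant step factor: 1222^(-53) ≡ 2522 (mod 2777).
Scan 1710·2522^i mod 2777 for i = 0, 1, …:
  i=0: 1710   i=1: 2716   i=2: 1670   i=3: 1808
  i=4: 2719   i=5: 905   i=6: 2493   i=7: 218
  i=8: 2727   i=9: 1642     …   i=36: 1438
  i=37: 2651
Match at i=37, j=39: a = 37·53 + 39 = 2000.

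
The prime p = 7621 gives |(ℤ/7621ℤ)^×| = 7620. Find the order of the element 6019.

The order of 6019 must divide p − 1 = 7620 = 2^2 · 3 · 5 · 127.
Divisors: 1, 2, 3, 4, 5, 6, 10, 12, 15, 20, 30, 60, 127, 254, 381, 508, 635, 762, 1270, 1524, 1905, 2540, 3810, 7620.
Check each in increasing order: 6019^1 ≡ 6019;  6019^2 ≡ 5748;  6019^3 ≡ 5493;  6019^4 ≡ 2469;  6019^5 ≡ 7582;  6019^6 ≡ 1510;  6019^10 ≡ 1521;  6019^12 ≡ 1421;  6019^15 ≡ 1649;  6019^20 ≡ 4278;  6019^30 ≡ 6125;  6019^60 ≡ 5063;  6019^127 ≡ 1829;  6019^254 ≡ 7243;  6019^381 ≡ 2149;  6019^508 ≡ 5706;  6019^635 ≡ 3125;  6019^762 ≡ 7496;  6019^1270 ≡ 3124;  6019^1524 ≡ 383;  6019^1905 ≡ 7620;  6019^2540 ≡ 4496;  6019^3810 ≡ 1.
Smallest exponent giving 1 is 3810.

3810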